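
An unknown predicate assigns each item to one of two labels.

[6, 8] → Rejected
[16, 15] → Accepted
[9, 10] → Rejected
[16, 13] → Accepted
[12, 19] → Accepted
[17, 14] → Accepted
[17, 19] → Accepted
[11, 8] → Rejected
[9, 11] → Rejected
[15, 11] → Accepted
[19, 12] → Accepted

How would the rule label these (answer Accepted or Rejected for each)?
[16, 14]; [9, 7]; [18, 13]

Accepted, Rejected, Accepted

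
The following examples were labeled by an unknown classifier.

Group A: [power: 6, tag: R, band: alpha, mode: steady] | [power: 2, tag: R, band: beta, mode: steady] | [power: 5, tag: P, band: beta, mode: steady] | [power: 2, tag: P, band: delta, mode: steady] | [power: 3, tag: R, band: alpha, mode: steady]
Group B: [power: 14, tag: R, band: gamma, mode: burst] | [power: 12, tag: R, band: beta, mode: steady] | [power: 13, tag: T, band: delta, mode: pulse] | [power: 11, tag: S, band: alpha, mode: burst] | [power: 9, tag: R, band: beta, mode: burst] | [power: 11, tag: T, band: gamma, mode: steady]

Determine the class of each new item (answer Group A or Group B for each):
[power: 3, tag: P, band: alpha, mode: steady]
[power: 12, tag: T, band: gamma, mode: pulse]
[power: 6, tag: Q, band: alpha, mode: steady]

The pattern is that an item is 'Group A' exactly when: power ≤ 6.
[power: 3, tag: P, band: alpha, mode: steady] — power = 3, hence Group A. [power: 12, tag: T, band: gamma, mode: pulse] — power = 12, hence Group B. [power: 6, tag: Q, band: alpha, mode: steady] — power = 6, hence Group A.

Group A, Group B, Group A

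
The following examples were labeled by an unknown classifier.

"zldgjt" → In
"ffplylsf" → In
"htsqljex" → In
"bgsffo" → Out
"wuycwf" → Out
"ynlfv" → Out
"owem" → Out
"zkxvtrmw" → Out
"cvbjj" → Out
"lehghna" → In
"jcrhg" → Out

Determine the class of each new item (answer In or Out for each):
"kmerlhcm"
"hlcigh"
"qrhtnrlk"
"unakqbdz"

The classifier is using: length ≥ 6 AND contains 'l'.
"kmerlhcm": In (length 8, has 'l').
"hlcigh": In (length 6, has 'l').
"qrhtnrlk": In (length 8, has 'l').
"unakqbdz": Out (length 8, no 'l').

In, In, In, Out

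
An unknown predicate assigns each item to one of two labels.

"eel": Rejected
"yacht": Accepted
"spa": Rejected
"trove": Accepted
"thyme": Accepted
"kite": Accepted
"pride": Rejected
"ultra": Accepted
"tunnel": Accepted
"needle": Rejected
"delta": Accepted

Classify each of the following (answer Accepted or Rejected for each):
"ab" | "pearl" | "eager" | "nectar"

Rejected, Rejected, Rejected, Accepted

The classifier is using: contains 't'.
"ab": no 't' — does not pass, so Rejected. "pearl": no 't' — does not pass, so Rejected. "eager": no 't' — does not pass, so Rejected. "nectar": has 't' — qualifies, so Accepted.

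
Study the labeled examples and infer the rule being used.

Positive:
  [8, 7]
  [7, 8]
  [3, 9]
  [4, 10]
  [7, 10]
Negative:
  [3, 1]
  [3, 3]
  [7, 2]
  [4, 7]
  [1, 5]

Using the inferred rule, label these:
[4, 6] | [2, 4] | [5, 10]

Negative, Negative, Positive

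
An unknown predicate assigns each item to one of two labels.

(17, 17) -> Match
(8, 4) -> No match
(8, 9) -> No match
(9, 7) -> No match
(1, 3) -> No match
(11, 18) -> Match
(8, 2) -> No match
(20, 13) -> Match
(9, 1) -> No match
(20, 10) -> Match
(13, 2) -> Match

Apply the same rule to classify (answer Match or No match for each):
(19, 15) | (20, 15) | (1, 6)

Every 'Match' example satisfies: first ≥ 10. None of the 'No match' examples do.
(19, 15) → first 19 → Match.
(20, 15) → first 20 → Match.
(1, 6) → first 1 → No match.

Match, Match, No match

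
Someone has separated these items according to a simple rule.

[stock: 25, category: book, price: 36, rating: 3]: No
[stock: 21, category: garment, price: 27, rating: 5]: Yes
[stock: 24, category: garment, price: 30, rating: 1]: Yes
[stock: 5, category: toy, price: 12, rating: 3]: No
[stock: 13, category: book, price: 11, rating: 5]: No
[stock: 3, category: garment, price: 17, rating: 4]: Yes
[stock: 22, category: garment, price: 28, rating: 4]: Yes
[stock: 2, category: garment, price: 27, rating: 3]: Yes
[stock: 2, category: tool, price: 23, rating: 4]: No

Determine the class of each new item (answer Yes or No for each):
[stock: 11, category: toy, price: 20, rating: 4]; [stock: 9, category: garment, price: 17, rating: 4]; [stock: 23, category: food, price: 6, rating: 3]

The rule appears to be: category is garment.
[stock: 11, category: toy, price: 20, rating: 4]: category is toy — fails this test, so No.
[stock: 9, category: garment, price: 17, rating: 4]: category is garment — fits, so Yes.
[stock: 23, category: food, price: 6, rating: 3]: category is food — fails this test, so No.

No, Yes, No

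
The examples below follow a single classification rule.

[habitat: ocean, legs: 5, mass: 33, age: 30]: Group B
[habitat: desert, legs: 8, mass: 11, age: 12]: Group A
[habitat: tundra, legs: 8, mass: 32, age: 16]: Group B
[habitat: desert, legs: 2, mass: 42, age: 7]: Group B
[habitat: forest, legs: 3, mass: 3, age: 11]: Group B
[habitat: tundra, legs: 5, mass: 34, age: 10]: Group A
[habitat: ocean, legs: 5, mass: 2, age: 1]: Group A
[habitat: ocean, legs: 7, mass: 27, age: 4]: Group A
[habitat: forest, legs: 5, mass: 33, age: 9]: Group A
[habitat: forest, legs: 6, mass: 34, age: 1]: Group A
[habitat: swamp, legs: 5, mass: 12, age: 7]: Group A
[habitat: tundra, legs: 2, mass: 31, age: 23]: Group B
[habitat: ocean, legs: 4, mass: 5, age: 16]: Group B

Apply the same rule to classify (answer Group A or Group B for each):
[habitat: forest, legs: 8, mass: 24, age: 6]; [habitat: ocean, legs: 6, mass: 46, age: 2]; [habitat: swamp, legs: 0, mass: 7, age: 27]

Group A, Group A, Group B

Rule: legs ≥ 4 AND age ≤ 12. This holds for each 'Group A' example and fails for each 'Group B' one.
[habitat: forest, legs: 8, mass: 24, age: 6] → legs = 8, age = 6 → Group A.
[habitat: ocean, legs: 6, mass: 46, age: 2] → legs = 6, age = 2 → Group A.
[habitat: swamp, legs: 0, mass: 7, age: 27] → legs = 0, age = 27 → Group B.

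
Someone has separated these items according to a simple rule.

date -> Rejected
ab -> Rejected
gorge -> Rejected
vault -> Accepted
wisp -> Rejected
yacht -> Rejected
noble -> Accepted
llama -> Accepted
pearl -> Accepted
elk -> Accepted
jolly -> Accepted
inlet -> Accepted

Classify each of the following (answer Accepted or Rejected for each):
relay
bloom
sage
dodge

Accepted, Accepted, Rejected, Rejected

Checking candidate rules against both groups, what survives is: contains 'l'.
relay: has 'l', passes → Accepted. bloom: has 'l', passes → Accepted. sage: no 'l', fails this test → Rejected. dodge: no 'l', fails this test → Rejected.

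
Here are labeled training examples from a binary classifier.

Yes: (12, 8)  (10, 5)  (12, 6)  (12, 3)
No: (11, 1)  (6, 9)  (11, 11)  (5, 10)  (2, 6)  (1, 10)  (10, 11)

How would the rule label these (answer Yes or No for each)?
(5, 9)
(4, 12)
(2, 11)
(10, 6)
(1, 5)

No, No, No, Yes, No

The classifier is using: first > second AND first is even.
(5, 9): 5 < 9, first 5, doesn't match → No. (4, 12): 4 < 12, first 4, doesn't match → No. (2, 11): 2 < 11, first 2, doesn't match → No. (10, 6): 10 > 6, first 10, satisfies this → Yes. (1, 5): 1 < 5, first 1, doesn't match → No.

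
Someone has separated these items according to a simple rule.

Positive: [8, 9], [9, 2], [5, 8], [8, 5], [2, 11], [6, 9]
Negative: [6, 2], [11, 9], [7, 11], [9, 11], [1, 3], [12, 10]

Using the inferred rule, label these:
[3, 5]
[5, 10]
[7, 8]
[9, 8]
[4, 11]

Negative, Positive, Positive, Positive, Positive

Every 'Positive' example satisfies: sum is odd. None of the 'Negative' examples do.
[3, 5] → 3+5 = 8 → Negative. [5, 10] → 5+10 = 15 → Positive. [7, 8] → 7+8 = 15 → Positive. [9, 8] → 9+8 = 17 → Positive. [4, 11] → 4+11 = 15 → Positive.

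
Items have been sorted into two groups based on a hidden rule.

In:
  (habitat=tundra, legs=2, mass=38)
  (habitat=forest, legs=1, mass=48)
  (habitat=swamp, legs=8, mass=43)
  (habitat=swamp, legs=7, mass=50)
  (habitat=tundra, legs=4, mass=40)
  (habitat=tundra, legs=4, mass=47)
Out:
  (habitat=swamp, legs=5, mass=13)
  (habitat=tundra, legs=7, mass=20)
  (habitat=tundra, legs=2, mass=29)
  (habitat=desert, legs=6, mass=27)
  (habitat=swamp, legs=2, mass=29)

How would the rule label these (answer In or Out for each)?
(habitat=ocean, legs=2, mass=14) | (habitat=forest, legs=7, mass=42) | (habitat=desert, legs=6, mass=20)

Out, In, Out

The distinguishing property — mass ≥ 38 — holds for all the 'In' cases and none of the 'Out' cases.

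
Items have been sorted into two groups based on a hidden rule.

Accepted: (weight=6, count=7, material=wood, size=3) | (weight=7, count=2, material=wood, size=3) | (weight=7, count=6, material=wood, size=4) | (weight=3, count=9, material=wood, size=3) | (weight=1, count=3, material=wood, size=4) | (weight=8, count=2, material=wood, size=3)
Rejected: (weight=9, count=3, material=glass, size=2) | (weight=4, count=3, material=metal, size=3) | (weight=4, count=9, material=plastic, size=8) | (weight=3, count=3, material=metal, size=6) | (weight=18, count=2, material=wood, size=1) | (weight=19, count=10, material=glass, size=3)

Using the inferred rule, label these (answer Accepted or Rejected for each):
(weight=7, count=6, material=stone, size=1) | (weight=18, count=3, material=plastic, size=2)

Rejected, Rejected

The common property of the 'Accepted' items is: material is wood AND size ≥ 2. No 'Rejected' item has it.
(weight=7, count=6, material=stone, size=1): material is stone, size = 1, does not fit → Rejected.
(weight=18, count=3, material=plastic, size=2): material is plastic, size = 2, does not fit → Rejected.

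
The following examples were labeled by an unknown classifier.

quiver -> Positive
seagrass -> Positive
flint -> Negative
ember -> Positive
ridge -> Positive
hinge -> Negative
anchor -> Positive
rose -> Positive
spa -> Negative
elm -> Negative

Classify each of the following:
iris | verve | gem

Positive, Positive, Negative

The pattern is that an item is 'Positive' exactly when: contains 'r'.
iris: Positive (has 'r').
verve: Positive (has 'r').
gem: Negative (no 'r').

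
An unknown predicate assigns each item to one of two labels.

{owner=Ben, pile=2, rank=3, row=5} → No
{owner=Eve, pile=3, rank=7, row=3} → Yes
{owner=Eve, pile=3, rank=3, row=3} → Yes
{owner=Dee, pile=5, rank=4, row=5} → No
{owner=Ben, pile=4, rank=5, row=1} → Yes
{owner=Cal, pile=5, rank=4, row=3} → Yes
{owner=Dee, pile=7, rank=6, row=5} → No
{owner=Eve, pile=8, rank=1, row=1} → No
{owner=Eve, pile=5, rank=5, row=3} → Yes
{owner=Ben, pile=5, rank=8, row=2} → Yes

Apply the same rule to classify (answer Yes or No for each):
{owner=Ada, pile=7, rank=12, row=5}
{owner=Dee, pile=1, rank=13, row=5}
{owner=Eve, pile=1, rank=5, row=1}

No, No, Yes

The distinguishing property — pile ≤ 5 AND row ≤ 3 — holds for all the 'Yes' cases and none of the 'No' cases.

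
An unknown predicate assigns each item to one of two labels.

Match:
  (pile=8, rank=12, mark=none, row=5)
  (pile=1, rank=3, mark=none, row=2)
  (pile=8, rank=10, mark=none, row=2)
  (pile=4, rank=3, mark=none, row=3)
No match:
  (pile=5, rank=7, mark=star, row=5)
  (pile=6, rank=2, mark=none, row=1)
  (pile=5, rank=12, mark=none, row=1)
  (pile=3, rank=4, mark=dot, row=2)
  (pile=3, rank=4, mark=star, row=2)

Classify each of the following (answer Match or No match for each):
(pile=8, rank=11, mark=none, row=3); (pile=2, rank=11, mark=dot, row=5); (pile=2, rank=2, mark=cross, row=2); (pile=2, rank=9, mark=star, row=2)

One predicate separates the groups cleanly: mark is none AND row ≥ 2.
(pile=8, rank=11, mark=none, row=3) → mark is none, row = 3 → Match.
(pile=2, rank=11, mark=dot, row=5) → mark is dot, row = 5 → No match.
(pile=2, rank=2, mark=cross, row=2) → mark is cross, row = 2 → No match.
(pile=2, rank=9, mark=star, row=2) → mark is star, row = 2 → No match.

Match, No match, No match, No match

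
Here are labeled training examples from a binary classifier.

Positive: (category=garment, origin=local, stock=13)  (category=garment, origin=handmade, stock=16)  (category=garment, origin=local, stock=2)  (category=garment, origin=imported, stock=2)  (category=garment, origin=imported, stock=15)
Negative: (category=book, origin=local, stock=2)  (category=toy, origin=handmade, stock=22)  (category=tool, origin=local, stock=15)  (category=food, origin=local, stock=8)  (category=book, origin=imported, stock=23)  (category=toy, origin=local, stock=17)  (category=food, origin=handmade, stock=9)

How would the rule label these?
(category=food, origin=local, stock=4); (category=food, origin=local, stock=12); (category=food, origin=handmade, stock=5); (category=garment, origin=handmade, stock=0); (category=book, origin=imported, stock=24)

The classifier is using: category is garment.
Negative: (category=food, origin=local, stock=4), since category is food. Negative: (category=food, origin=local, stock=12), since category is food. Negative: (category=food, origin=handmade, stock=5), since category is food. Positive: (category=garment, origin=handmade, stock=0), since category is garment. Negative: (category=book, origin=imported, stock=24), since category is book.

Negative, Negative, Negative, Positive, Negative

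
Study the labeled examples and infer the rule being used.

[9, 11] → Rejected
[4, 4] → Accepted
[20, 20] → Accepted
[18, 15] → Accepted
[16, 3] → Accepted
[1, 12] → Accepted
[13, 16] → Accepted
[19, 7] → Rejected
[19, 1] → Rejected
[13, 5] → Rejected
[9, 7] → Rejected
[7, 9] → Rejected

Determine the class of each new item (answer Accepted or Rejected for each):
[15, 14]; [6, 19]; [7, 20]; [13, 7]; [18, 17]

Accepted, Accepted, Accepted, Rejected, Accepted

The rule appears to be: product is even.
[15, 14]: Accepted (15·14 = 210). [6, 19]: Accepted (6·19 = 114). [7, 20]: Accepted (7·20 = 140). [13, 7]: Rejected (13·7 = 91). [18, 17]: Accepted (18·17 = 306).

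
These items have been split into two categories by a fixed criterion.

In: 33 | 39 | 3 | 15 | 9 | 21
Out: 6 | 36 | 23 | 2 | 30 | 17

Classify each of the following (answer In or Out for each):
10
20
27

Every 'In' example satisfies: ≡ 3 (mod 6). None of the 'Out' examples do.

Out, Out, In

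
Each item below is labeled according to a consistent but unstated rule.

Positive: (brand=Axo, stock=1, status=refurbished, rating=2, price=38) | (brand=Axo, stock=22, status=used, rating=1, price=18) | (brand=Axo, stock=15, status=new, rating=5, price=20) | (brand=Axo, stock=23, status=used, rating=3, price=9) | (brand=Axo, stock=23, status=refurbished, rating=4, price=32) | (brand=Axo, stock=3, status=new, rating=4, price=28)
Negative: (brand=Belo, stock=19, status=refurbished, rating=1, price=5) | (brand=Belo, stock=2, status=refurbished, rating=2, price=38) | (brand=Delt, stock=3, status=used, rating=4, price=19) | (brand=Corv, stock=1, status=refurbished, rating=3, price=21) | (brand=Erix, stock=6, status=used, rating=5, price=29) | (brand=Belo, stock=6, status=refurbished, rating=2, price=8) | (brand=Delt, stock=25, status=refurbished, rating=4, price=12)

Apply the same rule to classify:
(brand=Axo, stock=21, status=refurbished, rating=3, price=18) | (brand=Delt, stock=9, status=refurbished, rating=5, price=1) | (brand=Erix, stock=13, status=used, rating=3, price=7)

Comparing the two groups points to one rule — brand is Axo.
(brand=Axo, stock=21, status=refurbished, rating=3, price=18) — brand is Axo, hence Positive. (brand=Delt, stock=9, status=refurbished, rating=5, price=1) — brand is Delt, hence Negative. (brand=Erix, stock=13, status=used, rating=3, price=7) — brand is Erix, hence Negative.

Positive, Negative, Negative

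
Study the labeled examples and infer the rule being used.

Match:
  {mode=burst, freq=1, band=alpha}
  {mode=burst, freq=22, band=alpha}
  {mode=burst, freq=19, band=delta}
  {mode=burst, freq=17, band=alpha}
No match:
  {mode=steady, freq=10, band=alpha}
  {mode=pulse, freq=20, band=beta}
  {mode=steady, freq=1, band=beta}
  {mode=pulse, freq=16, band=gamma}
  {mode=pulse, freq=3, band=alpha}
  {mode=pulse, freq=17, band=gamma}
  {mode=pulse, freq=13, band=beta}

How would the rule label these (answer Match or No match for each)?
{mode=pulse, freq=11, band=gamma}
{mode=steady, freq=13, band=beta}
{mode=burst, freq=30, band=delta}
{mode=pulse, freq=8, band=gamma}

The pattern is that an item is 'Match' exactly when: mode is burst.

No match, No match, Match, No match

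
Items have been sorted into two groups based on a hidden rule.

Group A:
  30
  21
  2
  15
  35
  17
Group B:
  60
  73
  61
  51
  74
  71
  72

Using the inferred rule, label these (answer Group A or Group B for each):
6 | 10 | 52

Group A, Group A, Group B

'Group A' ⟺ at most 35.
6: 6 ≤ 35 — fits, so Group A.
10: 10 ≤ 35 — fits, so Group A.
52: 52 > 35 — doesn't qualify, so Group B.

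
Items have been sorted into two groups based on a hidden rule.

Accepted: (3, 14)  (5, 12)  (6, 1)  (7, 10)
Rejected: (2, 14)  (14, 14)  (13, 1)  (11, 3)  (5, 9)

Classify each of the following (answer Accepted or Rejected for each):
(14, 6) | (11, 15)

Rejected, Rejected

The classifier is using: sum is odd.
Rejected: (14, 6), since 14+6 = 20.
Rejected: (11, 15), since 11+15 = 26.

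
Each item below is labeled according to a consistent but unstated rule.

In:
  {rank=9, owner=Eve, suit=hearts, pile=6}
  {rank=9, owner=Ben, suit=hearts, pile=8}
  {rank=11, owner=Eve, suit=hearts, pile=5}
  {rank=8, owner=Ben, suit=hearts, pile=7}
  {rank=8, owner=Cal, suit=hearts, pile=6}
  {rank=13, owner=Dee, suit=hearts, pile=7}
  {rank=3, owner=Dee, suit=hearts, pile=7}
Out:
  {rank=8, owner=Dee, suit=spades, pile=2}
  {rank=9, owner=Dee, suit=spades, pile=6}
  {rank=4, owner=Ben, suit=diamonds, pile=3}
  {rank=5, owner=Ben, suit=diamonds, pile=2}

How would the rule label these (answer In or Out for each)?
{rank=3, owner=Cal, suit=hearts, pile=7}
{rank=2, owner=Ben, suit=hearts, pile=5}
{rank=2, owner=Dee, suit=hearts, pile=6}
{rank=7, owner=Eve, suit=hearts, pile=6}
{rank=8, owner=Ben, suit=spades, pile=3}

Comparing the two groups points to one rule — suit is hearts.
{rank=3, owner=Cal, suit=hearts, pile=7} → suit is hearts → In. {rank=2, owner=Ben, suit=hearts, pile=5} → suit is hearts → In. {rank=2, owner=Dee, suit=hearts, pile=6} → suit is hearts → In. {rank=7, owner=Eve, suit=hearts, pile=6} → suit is hearts → In. {rank=8, owner=Ben, suit=spades, pile=3} → suit is spades → Out.

In, In, In, In, Out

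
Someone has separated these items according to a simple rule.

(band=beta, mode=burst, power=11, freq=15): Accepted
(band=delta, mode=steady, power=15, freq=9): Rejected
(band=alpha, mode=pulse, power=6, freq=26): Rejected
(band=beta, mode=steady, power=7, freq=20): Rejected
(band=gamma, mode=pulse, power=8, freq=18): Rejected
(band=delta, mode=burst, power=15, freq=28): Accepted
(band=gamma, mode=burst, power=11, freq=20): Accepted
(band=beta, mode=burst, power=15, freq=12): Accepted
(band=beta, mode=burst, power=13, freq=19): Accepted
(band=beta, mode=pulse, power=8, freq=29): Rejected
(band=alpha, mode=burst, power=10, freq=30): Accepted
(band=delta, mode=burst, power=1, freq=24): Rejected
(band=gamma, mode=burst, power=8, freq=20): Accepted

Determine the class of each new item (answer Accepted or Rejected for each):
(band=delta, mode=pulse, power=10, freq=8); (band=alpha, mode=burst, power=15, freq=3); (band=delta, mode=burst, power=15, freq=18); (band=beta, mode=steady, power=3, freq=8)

A rule that fits every label: mode is burst AND power ≥ 6 — true of each 'Accepted' example, false of each 'Rejected' one.
(band=delta, mode=pulse, power=10, freq=8): Rejected (mode is pulse, power = 10).
(band=alpha, mode=burst, power=15, freq=3): Accepted (mode is burst, power = 15).
(band=delta, mode=burst, power=15, freq=18): Accepted (mode is burst, power = 15).
(band=beta, mode=steady, power=3, freq=8): Rejected (mode is steady, power = 3).

Rejected, Accepted, Accepted, Rejected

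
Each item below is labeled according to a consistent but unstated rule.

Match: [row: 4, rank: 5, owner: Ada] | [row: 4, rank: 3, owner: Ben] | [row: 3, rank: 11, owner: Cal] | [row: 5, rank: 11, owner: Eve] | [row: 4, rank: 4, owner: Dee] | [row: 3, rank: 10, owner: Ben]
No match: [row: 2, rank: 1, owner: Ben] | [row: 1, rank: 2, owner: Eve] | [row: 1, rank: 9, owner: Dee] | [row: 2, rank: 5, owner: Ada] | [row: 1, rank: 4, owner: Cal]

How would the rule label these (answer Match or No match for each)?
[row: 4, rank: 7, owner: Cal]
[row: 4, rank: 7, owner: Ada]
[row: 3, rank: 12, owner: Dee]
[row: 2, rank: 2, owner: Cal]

Match, Match, Match, No match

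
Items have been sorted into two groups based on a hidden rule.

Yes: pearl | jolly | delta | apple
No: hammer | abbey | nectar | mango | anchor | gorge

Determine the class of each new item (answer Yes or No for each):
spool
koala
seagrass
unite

Yes, Yes, No, No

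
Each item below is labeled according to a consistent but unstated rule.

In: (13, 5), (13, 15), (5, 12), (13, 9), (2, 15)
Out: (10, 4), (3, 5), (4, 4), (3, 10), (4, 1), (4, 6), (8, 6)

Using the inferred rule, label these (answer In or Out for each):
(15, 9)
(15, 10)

In, In

All 'In' examples share one property — sum ≥ 17 — and every 'Out' example lacks it.
(15, 9) — 15+9 = 24, hence In. (15, 10) — 15+10 = 25, hence In.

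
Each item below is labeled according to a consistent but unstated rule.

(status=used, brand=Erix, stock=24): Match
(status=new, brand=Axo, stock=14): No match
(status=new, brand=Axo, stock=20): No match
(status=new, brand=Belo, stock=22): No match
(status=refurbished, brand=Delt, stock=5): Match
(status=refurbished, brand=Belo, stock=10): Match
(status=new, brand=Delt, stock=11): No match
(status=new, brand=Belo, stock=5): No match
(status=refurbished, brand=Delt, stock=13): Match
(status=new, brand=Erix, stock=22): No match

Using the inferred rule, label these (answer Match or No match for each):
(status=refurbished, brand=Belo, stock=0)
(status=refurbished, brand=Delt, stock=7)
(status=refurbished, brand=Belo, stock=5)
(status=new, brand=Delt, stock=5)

Match, Match, Match, No match

A rule that fits every label: status is not new — true of each 'Match' example, false of each 'No match' one.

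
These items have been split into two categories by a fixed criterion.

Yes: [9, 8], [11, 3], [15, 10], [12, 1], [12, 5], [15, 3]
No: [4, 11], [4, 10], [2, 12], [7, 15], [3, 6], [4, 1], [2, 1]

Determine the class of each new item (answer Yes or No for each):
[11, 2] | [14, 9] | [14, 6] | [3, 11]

The simplest hypothesis consistent with all the labels is: first ≥ 8.
[11, 2]: Yes (first 11).
[14, 9]: Yes (first 14).
[14, 6]: Yes (first 14).
[3, 11]: No (first 3).

Yes, Yes, Yes, No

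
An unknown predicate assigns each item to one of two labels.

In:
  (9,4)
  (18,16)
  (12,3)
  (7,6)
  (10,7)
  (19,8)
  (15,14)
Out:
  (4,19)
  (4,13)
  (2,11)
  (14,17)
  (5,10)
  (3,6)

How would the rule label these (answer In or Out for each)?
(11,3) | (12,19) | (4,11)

In, Out, Out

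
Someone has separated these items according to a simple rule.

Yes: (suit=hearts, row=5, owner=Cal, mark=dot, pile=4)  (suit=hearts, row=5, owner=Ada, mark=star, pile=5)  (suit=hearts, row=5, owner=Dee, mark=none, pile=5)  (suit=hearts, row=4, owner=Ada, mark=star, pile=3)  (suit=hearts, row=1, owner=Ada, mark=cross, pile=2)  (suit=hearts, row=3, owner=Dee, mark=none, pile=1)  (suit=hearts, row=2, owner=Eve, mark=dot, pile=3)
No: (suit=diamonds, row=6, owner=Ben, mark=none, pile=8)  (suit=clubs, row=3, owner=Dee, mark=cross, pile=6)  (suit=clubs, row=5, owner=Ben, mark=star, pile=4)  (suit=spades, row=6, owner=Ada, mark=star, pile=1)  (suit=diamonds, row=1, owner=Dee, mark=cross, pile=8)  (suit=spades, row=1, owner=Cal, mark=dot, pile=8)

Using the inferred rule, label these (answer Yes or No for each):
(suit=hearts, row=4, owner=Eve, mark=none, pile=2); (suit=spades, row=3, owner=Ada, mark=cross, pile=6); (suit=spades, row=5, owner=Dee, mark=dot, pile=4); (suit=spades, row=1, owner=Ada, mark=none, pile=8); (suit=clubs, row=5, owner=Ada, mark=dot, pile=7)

Yes, No, No, No, No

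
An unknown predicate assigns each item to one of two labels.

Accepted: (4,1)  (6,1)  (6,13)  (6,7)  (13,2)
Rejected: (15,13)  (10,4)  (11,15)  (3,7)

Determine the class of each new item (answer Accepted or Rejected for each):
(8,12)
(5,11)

A rule that fits every label: sum is odd — true of each 'Accepted' example, false of each 'Rejected' one.
(8,12): Rejected (8+12 = 20).
(5,11): Rejected (5+11 = 16).

Rejected, Rejected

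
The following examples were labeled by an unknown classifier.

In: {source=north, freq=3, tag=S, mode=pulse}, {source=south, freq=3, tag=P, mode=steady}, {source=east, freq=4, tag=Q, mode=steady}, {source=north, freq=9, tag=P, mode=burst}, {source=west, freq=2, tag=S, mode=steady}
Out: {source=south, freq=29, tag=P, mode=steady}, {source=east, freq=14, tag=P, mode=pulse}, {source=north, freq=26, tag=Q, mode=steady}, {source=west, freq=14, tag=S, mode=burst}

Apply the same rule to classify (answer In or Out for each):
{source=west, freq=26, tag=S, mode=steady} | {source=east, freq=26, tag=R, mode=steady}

A rule that fits every label: freq ≤ 9 — true of each 'In' example, false of each 'Out' one.
{source=west, freq=26, tag=S, mode=steady}: Out (freq = 26).
{source=east, freq=26, tag=R, mode=steady}: Out (freq = 26).

Out, Out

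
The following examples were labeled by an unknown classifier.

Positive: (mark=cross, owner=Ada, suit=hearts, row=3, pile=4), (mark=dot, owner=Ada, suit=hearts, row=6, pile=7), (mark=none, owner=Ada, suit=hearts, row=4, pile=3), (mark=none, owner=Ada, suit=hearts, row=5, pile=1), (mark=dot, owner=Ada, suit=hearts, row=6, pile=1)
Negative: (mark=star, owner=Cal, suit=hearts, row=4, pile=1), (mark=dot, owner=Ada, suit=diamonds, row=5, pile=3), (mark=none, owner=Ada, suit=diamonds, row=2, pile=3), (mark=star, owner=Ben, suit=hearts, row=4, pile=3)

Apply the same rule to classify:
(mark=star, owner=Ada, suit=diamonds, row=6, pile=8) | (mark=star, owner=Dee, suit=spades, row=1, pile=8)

Negative, Negative

The rule appears to be: suit is hearts AND owner is Ada.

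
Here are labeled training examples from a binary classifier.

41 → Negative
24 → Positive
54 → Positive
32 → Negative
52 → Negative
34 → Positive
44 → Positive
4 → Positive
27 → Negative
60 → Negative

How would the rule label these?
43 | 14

Every 'Positive' example satisfies: ends in digit 4. None of the 'Negative' examples do.

Negative, Positive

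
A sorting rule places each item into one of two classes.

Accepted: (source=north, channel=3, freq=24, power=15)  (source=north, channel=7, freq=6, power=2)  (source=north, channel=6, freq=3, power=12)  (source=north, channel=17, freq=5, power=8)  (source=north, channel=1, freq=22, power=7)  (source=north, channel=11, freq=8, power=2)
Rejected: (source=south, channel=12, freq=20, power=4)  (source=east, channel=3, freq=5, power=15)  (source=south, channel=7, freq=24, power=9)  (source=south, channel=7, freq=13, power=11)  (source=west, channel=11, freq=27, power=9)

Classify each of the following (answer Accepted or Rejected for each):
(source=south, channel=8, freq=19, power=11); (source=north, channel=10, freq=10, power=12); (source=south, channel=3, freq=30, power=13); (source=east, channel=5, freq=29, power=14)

The pattern is that an item is 'Accepted' exactly when: source is north.
Rejected: (source=south, channel=8, freq=19, power=11), since source is south.
Accepted: (source=north, channel=10, freq=10, power=12), since source is north.
Rejected: (source=south, channel=3, freq=30, power=13), since source is south.
Rejected: (source=east, channel=5, freq=29, power=14), since source is east.

Rejected, Accepted, Rejected, Rejected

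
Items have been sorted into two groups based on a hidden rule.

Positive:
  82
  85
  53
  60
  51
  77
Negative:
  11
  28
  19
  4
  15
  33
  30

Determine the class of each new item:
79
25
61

The pattern is that an item is 'Positive' exactly when: at least 51.

Positive, Negative, Positive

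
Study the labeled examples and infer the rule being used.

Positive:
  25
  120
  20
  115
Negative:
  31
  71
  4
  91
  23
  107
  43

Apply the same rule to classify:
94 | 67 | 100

Negative, Negative, Positive

Checking candidate rules against both groups, what survives is: multiple of 5.
94: 94 = 5·18 + 4, does not pass → Negative.
67: 67 = 5·13 + 2, does not pass → Negative.
100: 100 = 5·20, checks out → Positive.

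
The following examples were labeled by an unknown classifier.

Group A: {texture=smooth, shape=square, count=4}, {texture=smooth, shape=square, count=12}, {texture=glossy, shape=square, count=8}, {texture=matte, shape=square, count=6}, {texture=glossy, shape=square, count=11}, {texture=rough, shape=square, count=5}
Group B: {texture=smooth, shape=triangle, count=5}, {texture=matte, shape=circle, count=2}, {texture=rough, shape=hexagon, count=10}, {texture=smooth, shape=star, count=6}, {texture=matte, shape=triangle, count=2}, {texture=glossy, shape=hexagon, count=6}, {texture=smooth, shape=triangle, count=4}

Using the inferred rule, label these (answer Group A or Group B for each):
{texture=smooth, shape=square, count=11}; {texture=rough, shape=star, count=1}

Group A, Group B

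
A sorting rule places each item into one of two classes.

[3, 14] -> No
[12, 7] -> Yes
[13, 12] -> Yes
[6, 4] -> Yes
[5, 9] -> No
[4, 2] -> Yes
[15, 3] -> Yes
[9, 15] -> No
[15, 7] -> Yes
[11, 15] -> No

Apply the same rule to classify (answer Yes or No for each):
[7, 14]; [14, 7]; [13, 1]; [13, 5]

No, Yes, Yes, Yes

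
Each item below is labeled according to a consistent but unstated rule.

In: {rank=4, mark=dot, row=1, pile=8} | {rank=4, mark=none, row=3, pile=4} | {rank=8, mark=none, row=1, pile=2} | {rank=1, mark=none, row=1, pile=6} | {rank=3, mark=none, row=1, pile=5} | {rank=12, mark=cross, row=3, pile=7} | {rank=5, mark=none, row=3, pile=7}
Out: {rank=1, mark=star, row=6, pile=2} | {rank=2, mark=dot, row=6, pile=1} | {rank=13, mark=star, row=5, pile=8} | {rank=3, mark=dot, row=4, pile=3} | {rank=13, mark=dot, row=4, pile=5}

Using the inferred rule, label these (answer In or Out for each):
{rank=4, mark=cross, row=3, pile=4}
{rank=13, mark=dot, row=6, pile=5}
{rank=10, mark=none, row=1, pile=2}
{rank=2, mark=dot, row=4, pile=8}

In, Out, In, Out

Rule: row ≤ 3. This holds for each 'In' example and fails for each 'Out' one.
In: {rank=4, mark=cross, row=3, pile=4}, since row = 3.
Out: {rank=13, mark=dot, row=6, pile=5}, since row = 6.
In: {rank=10, mark=none, row=1, pile=2}, since row = 1.
Out: {rank=2, mark=dot, row=4, pile=8}, since row = 4.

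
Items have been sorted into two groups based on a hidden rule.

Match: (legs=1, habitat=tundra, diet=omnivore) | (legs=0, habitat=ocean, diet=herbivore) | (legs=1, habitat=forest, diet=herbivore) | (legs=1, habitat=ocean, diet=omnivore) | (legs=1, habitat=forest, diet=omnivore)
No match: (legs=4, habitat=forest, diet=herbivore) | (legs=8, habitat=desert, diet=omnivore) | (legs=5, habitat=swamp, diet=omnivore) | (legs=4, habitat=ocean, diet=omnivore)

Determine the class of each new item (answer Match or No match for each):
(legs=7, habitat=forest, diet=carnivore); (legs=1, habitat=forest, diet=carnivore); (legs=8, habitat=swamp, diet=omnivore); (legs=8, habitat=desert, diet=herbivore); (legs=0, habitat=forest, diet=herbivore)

No match, Match, No match, No match, Match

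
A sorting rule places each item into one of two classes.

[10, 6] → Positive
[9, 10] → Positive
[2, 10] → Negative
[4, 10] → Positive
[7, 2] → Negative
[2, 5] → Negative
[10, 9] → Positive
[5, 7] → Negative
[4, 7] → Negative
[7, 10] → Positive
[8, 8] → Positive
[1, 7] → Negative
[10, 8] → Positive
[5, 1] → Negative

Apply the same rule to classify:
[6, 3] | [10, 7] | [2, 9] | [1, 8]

Negative, Positive, Negative, Negative

'Positive' ⟺ sum ≥ 14.
[6, 3] → 6+3 = 9 → Negative.
[10, 7] → 10+7 = 17 → Positive.
[2, 9] → 2+9 = 11 → Negative.
[1, 8] → 1+8 = 9 → Negative.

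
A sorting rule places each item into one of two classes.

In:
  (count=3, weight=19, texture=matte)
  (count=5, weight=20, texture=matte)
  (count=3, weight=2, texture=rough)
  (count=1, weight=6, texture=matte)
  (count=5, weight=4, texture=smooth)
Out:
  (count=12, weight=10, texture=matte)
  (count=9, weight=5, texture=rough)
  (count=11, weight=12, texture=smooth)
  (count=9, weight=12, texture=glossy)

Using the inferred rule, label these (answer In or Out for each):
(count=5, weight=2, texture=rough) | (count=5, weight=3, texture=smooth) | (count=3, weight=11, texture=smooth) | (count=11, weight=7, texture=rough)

In, In, In, Out

The classifier is using: count ≤ 5.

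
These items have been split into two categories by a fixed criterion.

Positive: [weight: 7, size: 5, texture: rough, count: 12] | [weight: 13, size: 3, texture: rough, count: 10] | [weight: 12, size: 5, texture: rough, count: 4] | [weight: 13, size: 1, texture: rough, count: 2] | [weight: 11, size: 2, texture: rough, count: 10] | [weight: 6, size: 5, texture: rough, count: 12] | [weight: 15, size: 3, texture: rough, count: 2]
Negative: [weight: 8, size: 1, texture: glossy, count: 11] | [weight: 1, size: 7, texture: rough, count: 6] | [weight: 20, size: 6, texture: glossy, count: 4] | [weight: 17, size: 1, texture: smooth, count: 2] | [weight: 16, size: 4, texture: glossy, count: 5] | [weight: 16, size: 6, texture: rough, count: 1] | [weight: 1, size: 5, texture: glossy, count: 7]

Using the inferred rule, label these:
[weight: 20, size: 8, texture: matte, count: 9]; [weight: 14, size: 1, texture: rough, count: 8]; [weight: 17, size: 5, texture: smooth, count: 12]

Negative, Positive, Negative

The classifier is using: texture is rough AND size ≤ 5.
[weight: 20, size: 8, texture: matte, count: 9]: Negative (texture is matte, size = 8). [weight: 14, size: 1, texture: rough, count: 8]: Positive (texture is rough, size = 1). [weight: 17, size: 5, texture: smooth, count: 12]: Negative (texture is smooth, size = 5).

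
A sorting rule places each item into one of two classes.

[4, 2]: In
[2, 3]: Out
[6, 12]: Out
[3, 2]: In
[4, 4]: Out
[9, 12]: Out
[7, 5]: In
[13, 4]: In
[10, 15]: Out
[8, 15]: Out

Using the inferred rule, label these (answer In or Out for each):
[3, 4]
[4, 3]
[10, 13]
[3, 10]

Out, In, Out, Out

All 'In' examples share one property — first > second — and every 'Out' example lacks it.
[3, 4] → 3 < 4 → Out. [4, 3] → 4 > 3 → In. [10, 13] → 10 < 13 → Out. [3, 10] → 3 < 10 → Out.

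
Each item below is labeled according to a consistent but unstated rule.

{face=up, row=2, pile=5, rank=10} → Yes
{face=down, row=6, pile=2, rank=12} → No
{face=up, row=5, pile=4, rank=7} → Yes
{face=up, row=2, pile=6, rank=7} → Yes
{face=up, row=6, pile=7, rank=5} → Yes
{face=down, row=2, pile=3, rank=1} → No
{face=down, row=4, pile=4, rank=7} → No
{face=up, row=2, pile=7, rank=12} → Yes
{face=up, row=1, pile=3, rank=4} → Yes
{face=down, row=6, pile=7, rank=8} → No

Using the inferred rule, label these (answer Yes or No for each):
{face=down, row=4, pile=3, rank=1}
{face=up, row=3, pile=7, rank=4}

The rule appears to be: face is up.
{face=down, row=4, pile=3, rank=1} — face is down, hence No. {face=up, row=3, pile=7, rank=4} — face is up, hence Yes.

No, Yes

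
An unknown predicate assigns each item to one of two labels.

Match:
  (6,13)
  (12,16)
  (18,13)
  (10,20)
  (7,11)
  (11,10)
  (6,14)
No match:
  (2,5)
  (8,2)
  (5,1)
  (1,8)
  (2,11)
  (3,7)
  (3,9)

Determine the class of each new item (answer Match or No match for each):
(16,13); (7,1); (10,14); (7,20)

The classifier is using: sum ≥ 18.
(16,13) → 16+13 = 29 → Match.
(7,1) → 7+1 = 8 → No match.
(10,14) → 10+14 = 24 → Match.
(7,20) → 7+20 = 27 → Match.

Match, No match, Match, Match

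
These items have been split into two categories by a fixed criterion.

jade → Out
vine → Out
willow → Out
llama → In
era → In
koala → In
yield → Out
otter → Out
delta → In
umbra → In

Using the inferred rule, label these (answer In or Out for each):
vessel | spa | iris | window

Out, In, Out, Out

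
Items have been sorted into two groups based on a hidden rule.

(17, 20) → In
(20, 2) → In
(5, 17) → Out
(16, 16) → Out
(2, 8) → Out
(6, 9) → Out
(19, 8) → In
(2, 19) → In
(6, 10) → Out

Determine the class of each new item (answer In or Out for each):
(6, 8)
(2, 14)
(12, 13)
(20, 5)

Out, Out, Out, In

'In' ⟺ max ≥ 19.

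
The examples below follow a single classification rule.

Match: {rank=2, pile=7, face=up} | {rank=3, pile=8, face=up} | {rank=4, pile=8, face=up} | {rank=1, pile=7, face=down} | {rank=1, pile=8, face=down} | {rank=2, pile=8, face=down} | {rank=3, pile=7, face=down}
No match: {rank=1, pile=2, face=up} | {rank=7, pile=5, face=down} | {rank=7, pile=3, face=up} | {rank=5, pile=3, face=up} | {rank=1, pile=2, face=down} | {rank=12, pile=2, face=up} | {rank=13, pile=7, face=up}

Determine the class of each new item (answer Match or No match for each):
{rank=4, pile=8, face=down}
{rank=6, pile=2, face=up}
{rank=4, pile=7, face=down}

Match, No match, Match

All 'Match' examples share one property — rank ≤ 4 AND pile ≥ 3 — and every 'No match' example lacks it.
Match: {rank=4, pile=8, face=down}, since rank = 4, pile = 8. No match: {rank=6, pile=2, face=up}, since rank = 6, pile = 2. Match: {rank=4, pile=7, face=down}, since rank = 4, pile = 7.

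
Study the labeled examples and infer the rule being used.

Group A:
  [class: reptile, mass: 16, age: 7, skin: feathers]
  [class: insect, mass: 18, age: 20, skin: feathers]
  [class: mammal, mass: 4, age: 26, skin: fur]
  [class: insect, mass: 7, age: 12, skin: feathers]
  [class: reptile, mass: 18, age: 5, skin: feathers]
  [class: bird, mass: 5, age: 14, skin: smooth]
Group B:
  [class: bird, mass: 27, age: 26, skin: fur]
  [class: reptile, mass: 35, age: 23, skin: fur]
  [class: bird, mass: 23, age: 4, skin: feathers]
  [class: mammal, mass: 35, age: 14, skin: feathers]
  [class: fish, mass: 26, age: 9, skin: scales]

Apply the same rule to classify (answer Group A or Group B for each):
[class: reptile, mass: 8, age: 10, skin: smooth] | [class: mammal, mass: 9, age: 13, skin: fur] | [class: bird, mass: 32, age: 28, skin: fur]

Group A, Group A, Group B

'Group A' ⟺ mass ≤ 18.
[class: reptile, mass: 8, age: 10, skin: smooth]: mass = 8, qualifies → Group A.
[class: mammal, mass: 9, age: 13, skin: fur]: mass = 9, qualifies → Group A.
[class: bird, mass: 32, age: 28, skin: fur]: mass = 32, fails the rule → Group B.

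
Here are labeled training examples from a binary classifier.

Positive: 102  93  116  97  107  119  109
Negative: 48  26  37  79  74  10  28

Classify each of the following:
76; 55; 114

Negative, Negative, Positive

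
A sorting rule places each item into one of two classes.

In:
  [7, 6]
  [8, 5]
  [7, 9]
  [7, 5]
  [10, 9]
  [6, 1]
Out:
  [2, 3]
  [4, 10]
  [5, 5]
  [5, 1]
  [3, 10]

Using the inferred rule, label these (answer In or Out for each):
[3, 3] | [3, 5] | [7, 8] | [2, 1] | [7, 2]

The simplest hypothesis consistent with all the labels is: first ≥ 6.
[3, 3]: first 3, does not satisfy this → Out. [3, 5]: first 3, does not satisfy this → Out. [7, 8]: first 7, checks out → In. [2, 1]: first 2, does not satisfy this → Out. [7, 2]: first 7, checks out → In.

Out, Out, In, Out, In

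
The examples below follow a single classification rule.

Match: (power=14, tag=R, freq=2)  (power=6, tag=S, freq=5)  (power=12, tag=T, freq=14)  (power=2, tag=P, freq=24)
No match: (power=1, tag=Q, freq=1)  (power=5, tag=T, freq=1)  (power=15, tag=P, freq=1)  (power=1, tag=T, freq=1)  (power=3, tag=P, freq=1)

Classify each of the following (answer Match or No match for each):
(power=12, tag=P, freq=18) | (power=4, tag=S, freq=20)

Every 'Match' example satisfies: freq ≥ 2. None of the 'No match' examples do.
(power=12, tag=P, freq=18): freq = 18, matches → Match.
(power=4, tag=S, freq=20): freq = 20, matches → Match.

Match, Match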